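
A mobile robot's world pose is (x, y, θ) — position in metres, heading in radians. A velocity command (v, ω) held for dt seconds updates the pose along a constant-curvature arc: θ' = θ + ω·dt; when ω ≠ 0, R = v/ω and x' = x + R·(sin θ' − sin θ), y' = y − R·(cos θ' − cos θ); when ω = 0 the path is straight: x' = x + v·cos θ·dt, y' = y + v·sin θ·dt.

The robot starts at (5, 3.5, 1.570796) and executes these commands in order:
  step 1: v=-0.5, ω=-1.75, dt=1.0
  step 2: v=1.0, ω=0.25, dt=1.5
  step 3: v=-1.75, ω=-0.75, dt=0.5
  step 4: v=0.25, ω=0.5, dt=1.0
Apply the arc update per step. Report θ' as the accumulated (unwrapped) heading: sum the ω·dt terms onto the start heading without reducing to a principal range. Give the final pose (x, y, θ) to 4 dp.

(5.5315, 3.2415, 0.3208)

step 1: θ'=-0.1792 (R=0.2857) → pose (4.6634, 3.2189, -0.1792)
step 2: θ'=0.1958 (R=4.0000) → pose (6.1545, 3.2312, 0.1958)
step 3: θ'=-0.1792 (R=2.3333) → pose (5.2847, 3.2240, -0.1792)
step 4: θ'=0.3208 (R=0.5000) → pose (5.5315, 3.2415, 0.3208)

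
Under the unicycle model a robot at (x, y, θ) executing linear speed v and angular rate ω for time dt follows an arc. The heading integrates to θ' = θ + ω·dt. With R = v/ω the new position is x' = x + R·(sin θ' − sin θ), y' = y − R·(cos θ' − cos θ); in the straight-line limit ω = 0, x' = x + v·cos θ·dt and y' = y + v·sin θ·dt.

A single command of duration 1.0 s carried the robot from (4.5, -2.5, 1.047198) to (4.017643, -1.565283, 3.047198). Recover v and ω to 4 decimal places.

Δθ = 3.047198 − 1.047198 = 2.000000
ω = Δθ/dt = 2.000000/1.0 = 2.0000
R = −Δy/(cos θ' − cos θ) = 0.6250
v = R·ω = 0.6250·2.0000 = 1.2500

v = 1.2500, ω = 2.0000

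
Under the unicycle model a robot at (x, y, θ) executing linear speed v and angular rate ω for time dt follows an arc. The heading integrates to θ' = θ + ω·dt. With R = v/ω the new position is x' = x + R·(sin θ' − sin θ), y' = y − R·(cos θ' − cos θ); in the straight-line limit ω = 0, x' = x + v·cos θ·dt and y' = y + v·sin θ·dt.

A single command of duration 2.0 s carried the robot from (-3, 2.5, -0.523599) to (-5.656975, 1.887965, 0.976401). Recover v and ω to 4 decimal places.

Δθ = 0.976401 − -0.523599 = 1.500000
ω = Δθ/dt = 1.500000/2.0 = 0.7500
R = Δx/(sin θ' − sin θ) = -2.0000
v = R·ω = -2.0000·0.7500 = -1.5000

v = -1.5000, ω = 0.7500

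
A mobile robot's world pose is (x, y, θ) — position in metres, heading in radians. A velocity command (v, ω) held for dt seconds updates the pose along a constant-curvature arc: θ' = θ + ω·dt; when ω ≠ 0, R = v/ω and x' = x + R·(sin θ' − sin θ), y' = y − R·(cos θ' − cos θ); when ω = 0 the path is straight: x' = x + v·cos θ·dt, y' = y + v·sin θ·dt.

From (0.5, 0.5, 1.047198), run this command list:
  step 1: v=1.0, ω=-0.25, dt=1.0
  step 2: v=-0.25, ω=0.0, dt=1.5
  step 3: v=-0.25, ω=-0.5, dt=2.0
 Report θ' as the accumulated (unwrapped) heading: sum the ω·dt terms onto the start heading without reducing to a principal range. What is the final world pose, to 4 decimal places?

step 1: θ'=0.7972 (R=-4.0000) → pose (1.1025, 1.2949, 0.7972)
step 2: θ'=0.7972 (straight) → pose (0.8405, 1.0266, 0.7972)
step 3: θ'=-0.2028 (R=0.5000) → pose (0.3821, 0.8862, -0.2028)

(0.3821, 0.8862, -0.2028)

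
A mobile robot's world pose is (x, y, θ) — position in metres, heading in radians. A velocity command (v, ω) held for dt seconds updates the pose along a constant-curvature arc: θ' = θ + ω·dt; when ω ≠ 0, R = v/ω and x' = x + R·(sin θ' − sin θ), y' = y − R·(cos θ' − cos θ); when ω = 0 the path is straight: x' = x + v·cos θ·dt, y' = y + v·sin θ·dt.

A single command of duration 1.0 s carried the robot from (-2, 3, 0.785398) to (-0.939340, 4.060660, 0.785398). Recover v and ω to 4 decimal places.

Δθ = 0.785398 − 0.785398 = 0.000000
ω = Δθ/dt = 0.000000/1.0 = 0.0000
ω = 0 → v = (Δx·cos θ + Δy·sin θ)/dt = 1.5000

v = 1.5000, ω = 0.0000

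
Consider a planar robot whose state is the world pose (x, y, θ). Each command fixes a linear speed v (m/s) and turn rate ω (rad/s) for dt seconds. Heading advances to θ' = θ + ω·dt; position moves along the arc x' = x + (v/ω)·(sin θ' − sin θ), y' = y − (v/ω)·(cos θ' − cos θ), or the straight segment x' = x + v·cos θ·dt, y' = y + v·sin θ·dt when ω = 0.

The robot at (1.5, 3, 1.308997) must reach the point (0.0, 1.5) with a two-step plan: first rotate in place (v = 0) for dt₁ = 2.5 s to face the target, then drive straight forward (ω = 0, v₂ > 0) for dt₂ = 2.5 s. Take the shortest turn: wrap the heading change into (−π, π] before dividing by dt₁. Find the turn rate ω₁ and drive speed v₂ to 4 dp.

ω₁ = 1.0472, v₂ = 0.8485

heading to target = atan2(1.5−3, 0−1.5) = -2.3562
Δθ = wrap(-2.3562 − 1.3090) = 2.6180; ω₁ = Δθ/dt₁ = 1.0472
distance = √((0−1.5)² + (1.5−3)²) = 2.1213; v₂ = distance/dt₂ = 0.8485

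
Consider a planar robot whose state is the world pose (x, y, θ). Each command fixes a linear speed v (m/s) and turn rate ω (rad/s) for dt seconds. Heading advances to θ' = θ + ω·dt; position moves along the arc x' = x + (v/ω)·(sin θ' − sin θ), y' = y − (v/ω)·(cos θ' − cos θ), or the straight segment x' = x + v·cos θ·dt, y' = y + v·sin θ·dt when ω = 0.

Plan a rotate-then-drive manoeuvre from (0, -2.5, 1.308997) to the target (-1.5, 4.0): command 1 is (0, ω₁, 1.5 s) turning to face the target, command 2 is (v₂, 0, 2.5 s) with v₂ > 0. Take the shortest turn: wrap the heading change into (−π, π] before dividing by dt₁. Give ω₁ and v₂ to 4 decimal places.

heading to target = atan2(4−-2.5, -1.5−0) = 1.7976
Δθ = wrap(1.7976 − 1.3090) = 0.4886; ω₁ = Δθ/dt₁ = 0.3257
distance = √((-1.5−0)² + (4−-2.5)²) = 6.6708; v₂ = distance/dt₂ = 2.6683

ω₁ = 0.3257, v₂ = 2.6683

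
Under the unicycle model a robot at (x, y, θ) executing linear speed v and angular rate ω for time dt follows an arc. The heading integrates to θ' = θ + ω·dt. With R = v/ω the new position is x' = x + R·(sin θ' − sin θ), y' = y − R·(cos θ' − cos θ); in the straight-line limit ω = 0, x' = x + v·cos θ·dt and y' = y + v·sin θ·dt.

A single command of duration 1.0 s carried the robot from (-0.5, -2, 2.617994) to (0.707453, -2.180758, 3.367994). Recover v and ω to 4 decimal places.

v = -1.2500, ω = 0.7500

Δθ = 3.367994 − 2.617994 = 0.750000
ω = Δθ/dt = 0.750000/1.0 = 0.7500
R = Δx/(sin θ' − sin θ) = -1.6667
v = R·ω = -1.6667·0.7500 = -1.2500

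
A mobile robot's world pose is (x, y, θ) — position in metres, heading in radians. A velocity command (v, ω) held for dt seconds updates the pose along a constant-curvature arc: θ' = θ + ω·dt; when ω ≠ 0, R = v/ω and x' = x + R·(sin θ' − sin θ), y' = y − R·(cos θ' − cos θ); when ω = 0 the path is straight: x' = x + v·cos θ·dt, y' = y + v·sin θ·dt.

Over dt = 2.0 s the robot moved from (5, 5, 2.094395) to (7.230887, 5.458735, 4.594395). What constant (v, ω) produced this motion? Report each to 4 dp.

v = -1.5000, ω = 1.2500

Δθ = 4.594395 − 2.094395 = 2.500000
ω = Δθ/dt = 2.500000/2.0 = 1.2500
R = Δx/(sin θ' − sin θ) = -1.2000
v = R·ω = -1.2000·1.2500 = -1.5000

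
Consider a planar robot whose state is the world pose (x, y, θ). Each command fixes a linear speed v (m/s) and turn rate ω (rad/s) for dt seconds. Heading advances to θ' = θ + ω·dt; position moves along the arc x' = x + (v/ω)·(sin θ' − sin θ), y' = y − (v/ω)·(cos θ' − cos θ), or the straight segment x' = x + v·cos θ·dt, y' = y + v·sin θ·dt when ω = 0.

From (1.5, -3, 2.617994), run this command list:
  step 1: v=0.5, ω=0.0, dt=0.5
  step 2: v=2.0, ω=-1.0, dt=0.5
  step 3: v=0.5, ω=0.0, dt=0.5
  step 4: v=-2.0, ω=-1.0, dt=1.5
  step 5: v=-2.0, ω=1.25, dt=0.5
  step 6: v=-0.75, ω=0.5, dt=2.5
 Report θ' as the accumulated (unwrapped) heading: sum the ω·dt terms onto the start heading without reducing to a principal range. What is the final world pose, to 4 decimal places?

(-0.1775, -7.1080, 2.4930)

step 1: θ'=2.6180 (straight) → pose (1.2835, -2.8750, 2.6180)
step 2: θ'=2.1180 (R=-2.0000) → pose (0.5755, -2.1835, 2.1180)
step 3: θ'=2.1180 (straight) → pose (0.4454, -1.9700, 2.1180)
step 4: θ'=0.6180 (R=2.0000) → pose (-0.1037, -4.6407, 0.6180)
step 5: θ'=1.2430 (R=-1.6000) → pose (-0.6915, -5.4296, 1.2430)
step 6: θ'=2.4930 (R=-1.5000) → pose (-0.1775, -7.1080, 2.4930)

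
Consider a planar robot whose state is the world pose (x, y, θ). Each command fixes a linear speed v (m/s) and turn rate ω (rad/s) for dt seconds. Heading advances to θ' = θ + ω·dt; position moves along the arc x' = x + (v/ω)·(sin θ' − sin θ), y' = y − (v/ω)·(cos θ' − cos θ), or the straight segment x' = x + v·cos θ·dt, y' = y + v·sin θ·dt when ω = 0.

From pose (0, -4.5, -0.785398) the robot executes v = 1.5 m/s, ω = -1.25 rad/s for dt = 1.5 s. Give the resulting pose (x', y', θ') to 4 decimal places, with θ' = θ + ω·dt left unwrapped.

θ' = -0.7854 + -1.25·1.5 = -2.6604
R = v/ω = 1.5/-1.25 = -1.2000
x' = 0 + -1.2000·(sin -2.6604 − sin -0.7854) = -0.2931
y' = -4.5 − -1.2000·(cos -2.6604 − cos -0.7854) = -6.4123

(-0.2931, -6.4123, -2.6604)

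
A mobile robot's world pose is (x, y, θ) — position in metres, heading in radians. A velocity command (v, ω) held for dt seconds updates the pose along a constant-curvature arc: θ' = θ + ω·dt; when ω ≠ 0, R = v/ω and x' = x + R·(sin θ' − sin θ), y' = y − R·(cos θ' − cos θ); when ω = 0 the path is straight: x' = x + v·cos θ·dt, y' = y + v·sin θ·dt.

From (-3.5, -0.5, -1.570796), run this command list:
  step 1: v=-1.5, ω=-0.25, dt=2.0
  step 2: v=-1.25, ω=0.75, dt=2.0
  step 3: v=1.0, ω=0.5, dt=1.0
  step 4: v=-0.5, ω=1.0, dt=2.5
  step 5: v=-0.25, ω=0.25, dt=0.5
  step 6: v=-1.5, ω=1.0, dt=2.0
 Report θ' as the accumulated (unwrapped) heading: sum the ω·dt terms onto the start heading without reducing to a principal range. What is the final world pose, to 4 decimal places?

step 1: θ'=-2.0708 (R=6.0000) → pose (-2.7655, 2.3766, -2.0708)
step 2: θ'=-0.5708 (R=-1.6667) → pose (-3.3276, 4.5780, -0.5708)
step 3: θ'=-0.0708 (R=2.0000) → pose (-2.3885, 4.2660, -0.0708)
step 4: θ'=2.4292 (R=-0.5000) → pose (-2.7507, 3.3889, 2.4292)
step 5: θ'=2.5542 (R=-1.0000) → pose (-2.6512, 3.3133, 2.5542)
step 6: θ'=4.5542 (R=-1.5000) → pose (-0.3387, 4.3256, 4.5542)

(-0.3387, 4.3256, 4.5542)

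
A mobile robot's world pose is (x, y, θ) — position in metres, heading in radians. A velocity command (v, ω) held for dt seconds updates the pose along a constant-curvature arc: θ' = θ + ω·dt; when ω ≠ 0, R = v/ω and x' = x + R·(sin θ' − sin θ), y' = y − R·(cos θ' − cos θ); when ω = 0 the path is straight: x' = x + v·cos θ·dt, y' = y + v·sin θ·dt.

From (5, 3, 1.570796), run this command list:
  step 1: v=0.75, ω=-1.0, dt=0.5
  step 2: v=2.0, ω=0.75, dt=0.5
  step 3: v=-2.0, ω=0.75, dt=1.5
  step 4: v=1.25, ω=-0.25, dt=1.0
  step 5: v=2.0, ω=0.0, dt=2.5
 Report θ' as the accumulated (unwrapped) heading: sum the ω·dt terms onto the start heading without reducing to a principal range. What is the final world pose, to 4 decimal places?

step 1: θ'=1.0708 (R=-0.7500) → pose (5.0918, 3.3596, 1.0708)
step 2: θ'=1.4458 (R=2.6667) → pose (5.3975, 4.3056, 1.4458)
step 3: θ'=2.5708 (R=-2.6667) → pose (6.6025, 1.7292, 2.5708)
step 4: θ'=2.3208 (R=-5.0000) → pose (5.6456, 2.5283, 2.3208)
step 5: θ'=2.3208 (straight) → pose (2.2374, 6.1868, 2.3208)

(2.2374, 6.1868, 2.3208)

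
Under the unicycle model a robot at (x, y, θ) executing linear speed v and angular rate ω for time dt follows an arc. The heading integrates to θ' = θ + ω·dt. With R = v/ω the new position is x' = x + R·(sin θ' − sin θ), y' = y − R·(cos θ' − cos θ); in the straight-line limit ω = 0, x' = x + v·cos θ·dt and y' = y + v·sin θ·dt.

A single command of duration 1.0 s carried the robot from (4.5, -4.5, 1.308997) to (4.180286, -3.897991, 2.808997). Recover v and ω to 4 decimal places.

v = 0.7500, ω = 1.5000

Δθ = 2.808997 − 1.308997 = 1.500000
ω = Δθ/dt = 1.500000/1.0 = 1.5000
R = −Δy/(cos θ' − cos θ) = 0.5000
v = R·ω = 0.5000·1.5000 = 0.7500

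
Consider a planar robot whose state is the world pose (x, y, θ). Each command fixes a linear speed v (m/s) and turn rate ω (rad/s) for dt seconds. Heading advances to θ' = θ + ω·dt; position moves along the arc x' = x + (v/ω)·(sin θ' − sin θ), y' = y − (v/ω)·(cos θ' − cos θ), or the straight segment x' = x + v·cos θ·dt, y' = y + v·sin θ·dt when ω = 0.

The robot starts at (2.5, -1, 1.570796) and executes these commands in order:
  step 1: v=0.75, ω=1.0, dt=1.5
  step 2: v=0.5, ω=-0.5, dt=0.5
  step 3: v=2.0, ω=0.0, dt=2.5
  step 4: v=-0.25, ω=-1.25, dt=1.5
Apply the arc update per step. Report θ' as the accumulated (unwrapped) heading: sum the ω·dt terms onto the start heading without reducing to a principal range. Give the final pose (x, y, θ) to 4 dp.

step 1: θ'=3.0708 (R=0.7500) → pose (1.8031, -0.2519, 3.0708)
step 2: θ'=2.8208 (R=-1.0000) → pose (1.5585, -0.2034, 2.8208)
step 3: θ'=2.8208 (straight) → pose (-3.1865, 1.3732, 2.8208)
step 4: θ'=0.9458 (R=0.2000) → pose (-3.0873, 1.0664, 0.9458)

(-3.0873, 1.0664, 0.9458)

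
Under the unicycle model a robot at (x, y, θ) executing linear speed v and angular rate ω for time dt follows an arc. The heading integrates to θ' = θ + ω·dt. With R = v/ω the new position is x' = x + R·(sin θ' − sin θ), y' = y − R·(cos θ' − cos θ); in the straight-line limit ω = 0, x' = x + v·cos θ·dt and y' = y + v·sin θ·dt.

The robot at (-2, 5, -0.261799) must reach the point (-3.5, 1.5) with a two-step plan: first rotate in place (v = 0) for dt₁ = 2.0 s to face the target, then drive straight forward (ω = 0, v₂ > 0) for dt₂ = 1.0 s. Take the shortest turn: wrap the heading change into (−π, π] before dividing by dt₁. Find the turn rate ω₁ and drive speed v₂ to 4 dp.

ω₁ = -0.8569, v₂ = 3.8079

heading to target = atan2(1.5−5, -3.5−-2) = -1.9757
Δθ = wrap(-1.9757 − -0.2618) = -1.7139; ω₁ = Δθ/dt₁ = -0.8569
distance = √((-3.5−-2)² + (1.5−5)²) = 3.8079; v₂ = distance/dt₂ = 3.8079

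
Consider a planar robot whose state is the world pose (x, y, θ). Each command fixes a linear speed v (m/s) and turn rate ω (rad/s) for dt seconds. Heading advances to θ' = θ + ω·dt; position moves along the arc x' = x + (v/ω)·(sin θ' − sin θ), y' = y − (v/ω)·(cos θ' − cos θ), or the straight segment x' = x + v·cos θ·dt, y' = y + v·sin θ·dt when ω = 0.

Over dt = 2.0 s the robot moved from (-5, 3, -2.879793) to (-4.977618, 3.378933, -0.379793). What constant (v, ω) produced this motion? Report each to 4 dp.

Δθ = -0.379793 − -2.879793 = 2.500000
ω = Δθ/dt = 2.500000/2.0 = 1.2500
R = −Δy/(cos θ' − cos θ) = -0.2000
v = R·ω = -0.2000·1.2500 = -0.2500

v = -0.2500, ω = 1.2500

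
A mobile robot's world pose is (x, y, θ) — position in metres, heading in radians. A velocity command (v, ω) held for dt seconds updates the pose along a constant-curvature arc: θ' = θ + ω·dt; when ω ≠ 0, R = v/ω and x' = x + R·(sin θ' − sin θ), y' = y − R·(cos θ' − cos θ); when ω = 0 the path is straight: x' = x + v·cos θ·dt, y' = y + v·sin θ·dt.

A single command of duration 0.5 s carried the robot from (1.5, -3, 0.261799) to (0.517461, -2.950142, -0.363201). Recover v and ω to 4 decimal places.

Δθ = -0.363201 − 0.261799 = -0.625000
ω = Δθ/dt = -0.625000/0.5 = -1.2500
R = Δx/(sin θ' − sin θ) = 1.6000
v = R·ω = 1.6000·-1.2500 = -2.0000

v = -2.0000, ω = -1.2500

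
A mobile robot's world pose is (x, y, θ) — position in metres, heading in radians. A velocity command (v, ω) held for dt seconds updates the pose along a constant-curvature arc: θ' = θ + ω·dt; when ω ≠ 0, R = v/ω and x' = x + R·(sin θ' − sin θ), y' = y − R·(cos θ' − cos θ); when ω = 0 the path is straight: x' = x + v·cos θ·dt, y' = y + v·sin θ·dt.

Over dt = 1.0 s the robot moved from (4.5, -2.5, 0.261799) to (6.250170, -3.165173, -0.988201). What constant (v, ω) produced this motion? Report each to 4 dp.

v = 2.0000, ω = -1.2500

Δθ = -0.988201 − 0.261799 = -1.250000
ω = Δθ/dt = -1.250000/1.0 = -1.2500
R = Δx/(sin θ' − sin θ) = -1.6000
v = R·ω = -1.6000·-1.2500 = 2.0000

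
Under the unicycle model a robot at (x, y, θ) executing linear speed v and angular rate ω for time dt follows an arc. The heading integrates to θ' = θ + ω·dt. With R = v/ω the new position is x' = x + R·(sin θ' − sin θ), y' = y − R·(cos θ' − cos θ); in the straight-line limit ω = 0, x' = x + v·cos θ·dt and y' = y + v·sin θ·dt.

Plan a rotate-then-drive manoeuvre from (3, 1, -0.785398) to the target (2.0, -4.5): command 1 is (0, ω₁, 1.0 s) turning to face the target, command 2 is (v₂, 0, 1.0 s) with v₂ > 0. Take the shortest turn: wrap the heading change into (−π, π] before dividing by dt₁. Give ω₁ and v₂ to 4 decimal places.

heading to target = atan2(-4.5−1, 2−3) = -1.7506
Δθ = wrap(-1.7506 − -0.7854) = -0.9653; ω₁ = Δθ/dt₁ = -0.9653
distance = √((2−3)² + (-4.5−1)²) = 5.5902; v₂ = distance/dt₂ = 5.5902

ω₁ = -0.9653, v₂ = 5.5902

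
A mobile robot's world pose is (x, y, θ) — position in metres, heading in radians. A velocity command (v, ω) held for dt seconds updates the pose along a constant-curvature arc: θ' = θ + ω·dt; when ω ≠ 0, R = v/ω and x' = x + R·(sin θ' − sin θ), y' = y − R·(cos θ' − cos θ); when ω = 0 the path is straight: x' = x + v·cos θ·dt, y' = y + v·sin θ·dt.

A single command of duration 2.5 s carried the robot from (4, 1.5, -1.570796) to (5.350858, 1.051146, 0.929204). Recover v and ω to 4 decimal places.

Δθ = 0.929204 − -1.570796 = 2.500000
ω = Δθ/dt = 2.500000/2.5 = 1.0000
R = Δx/(sin θ' − sin θ) = 0.7500
v = R·ω = 0.7500·1.0000 = 0.7500

v = 0.7500, ω = 1.0000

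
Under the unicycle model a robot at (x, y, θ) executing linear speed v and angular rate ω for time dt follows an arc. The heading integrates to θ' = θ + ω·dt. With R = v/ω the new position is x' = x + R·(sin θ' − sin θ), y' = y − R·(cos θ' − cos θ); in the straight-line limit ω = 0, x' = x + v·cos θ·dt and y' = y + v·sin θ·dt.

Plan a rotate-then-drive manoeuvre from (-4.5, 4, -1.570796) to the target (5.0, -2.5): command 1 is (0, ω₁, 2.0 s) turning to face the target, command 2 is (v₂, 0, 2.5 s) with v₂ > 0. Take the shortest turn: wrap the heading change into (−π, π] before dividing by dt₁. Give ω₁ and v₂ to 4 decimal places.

heading to target = atan2(-2.5−4, 5−-4.5) = -0.6001
Δθ = wrap(-0.6001 − -1.5708) = 0.9707; ω₁ = Δθ/dt₁ = 0.4854
distance = √((5−-4.5)² + (-2.5−4)²) = 11.5109; v₂ = distance/dt₂ = 4.6043

ω₁ = 0.4854, v₂ = 4.6043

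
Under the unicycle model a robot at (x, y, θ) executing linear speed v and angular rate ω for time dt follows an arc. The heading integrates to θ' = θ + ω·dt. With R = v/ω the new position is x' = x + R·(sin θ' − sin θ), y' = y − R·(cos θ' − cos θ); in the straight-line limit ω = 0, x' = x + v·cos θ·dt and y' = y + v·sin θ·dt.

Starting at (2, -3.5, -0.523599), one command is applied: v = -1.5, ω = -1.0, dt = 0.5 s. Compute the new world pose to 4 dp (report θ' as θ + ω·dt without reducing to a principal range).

θ' = -0.5236 + -1.0·0.5 = -1.0236
R = v/ω = -1.5/-1.0 = 1.5000
x' = 2 + 1.5000·(sin -1.0236 − sin -0.5236) = 1.4690
y' = -3.5 − 1.5000·(cos -1.0236 − cos -0.5236) = -2.9814

(1.4690, -2.9814, -1.0236)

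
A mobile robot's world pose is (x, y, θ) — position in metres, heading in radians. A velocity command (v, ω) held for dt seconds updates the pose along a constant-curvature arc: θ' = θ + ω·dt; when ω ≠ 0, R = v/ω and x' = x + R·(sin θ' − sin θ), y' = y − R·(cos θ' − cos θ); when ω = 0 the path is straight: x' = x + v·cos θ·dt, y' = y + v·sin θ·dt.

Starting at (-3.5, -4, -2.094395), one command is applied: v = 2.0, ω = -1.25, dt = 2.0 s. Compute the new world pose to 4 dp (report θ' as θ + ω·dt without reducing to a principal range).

(-6.4745, -3.3884, -4.5944)

θ' = -2.0944 + -1.25·2.0 = -4.5944
R = v/ω = 2.0/-1.25 = -1.6000
x' = -3.5 + -1.6000·(sin -4.5944 − sin -2.0944) = -6.4745
y' = -4 − -1.6000·(cos -4.5944 − cos -2.0944) = -3.3884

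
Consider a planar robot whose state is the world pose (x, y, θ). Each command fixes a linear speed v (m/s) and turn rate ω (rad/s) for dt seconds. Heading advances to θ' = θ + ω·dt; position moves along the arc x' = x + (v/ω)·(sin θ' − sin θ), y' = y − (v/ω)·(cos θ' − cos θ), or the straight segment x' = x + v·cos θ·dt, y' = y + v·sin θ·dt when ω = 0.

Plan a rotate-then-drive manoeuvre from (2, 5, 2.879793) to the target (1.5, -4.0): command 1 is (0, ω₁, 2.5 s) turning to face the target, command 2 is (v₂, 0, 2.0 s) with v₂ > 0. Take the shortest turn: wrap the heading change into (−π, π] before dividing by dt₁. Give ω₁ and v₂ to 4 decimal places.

ω₁ = 0.7108, v₂ = 4.5069

heading to target = atan2(-4−5, 1.5−2) = -1.6263
Δθ = wrap(-1.6263 − 2.8798) = 1.7771; ω₁ = Δθ/dt₁ = 0.7108
distance = √((1.5−2)² + (-4−5)²) = 9.0139; v₂ = distance/dt₂ = 4.5069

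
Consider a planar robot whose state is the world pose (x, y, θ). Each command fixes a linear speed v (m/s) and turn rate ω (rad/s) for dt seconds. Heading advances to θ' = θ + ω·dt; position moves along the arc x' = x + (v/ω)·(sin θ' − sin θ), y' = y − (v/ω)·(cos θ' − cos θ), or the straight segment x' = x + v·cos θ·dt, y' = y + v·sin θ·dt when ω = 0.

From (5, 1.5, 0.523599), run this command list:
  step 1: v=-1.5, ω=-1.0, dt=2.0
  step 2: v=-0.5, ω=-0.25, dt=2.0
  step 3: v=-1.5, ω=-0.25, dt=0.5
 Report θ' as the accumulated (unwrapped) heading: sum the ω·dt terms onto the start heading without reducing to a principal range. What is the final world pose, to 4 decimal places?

(3.2482, 4.3042, -2.1014)

step 1: θ'=-1.4764 (R=1.5000) → pose (2.7567, 2.6577, -1.4764)
step 2: θ'=-1.9764 (R=2.0000) → pose (2.9100, 3.6353, -1.9764)
step 3: θ'=-2.1014 (R=6.0000) → pose (3.2482, 4.3042, -2.1014)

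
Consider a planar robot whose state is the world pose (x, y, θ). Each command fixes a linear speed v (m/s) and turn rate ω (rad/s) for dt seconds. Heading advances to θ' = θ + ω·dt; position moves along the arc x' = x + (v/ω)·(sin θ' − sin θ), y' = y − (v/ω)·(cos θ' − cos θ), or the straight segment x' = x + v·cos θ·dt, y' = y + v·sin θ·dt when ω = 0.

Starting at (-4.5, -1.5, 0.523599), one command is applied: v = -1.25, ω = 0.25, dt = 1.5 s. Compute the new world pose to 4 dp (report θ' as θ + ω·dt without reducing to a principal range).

(-5.9123, -2.7166, 0.8986)

θ' = 0.5236 + 0.25·1.5 = 0.8986
R = v/ω = -1.25/0.25 = -5.0000
x' = -4.5 + -5.0000·(sin 0.8986 − sin 0.5236) = -5.9123
y' = -1.5 − -5.0000·(cos 0.8986 − cos 0.5236) = -2.7166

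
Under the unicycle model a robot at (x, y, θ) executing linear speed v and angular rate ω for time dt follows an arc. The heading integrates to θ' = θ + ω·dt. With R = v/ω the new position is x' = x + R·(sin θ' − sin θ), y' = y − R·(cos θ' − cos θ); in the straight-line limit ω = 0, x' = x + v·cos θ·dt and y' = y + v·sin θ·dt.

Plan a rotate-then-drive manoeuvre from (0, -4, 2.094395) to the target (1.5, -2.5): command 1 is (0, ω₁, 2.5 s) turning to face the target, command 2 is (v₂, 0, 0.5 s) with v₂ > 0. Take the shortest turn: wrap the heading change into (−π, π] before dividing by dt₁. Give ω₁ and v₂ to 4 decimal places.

ω₁ = -0.5236, v₂ = 4.2426

heading to target = atan2(-2.5−-4, 1.5−0) = 0.7854
Δθ = wrap(0.7854 − 2.0944) = -1.3090; ω₁ = Δθ/dt₁ = -0.5236
distance = √((1.5−0)² + (-2.5−-4)²) = 2.1213; v₂ = distance/dt₂ = 4.2426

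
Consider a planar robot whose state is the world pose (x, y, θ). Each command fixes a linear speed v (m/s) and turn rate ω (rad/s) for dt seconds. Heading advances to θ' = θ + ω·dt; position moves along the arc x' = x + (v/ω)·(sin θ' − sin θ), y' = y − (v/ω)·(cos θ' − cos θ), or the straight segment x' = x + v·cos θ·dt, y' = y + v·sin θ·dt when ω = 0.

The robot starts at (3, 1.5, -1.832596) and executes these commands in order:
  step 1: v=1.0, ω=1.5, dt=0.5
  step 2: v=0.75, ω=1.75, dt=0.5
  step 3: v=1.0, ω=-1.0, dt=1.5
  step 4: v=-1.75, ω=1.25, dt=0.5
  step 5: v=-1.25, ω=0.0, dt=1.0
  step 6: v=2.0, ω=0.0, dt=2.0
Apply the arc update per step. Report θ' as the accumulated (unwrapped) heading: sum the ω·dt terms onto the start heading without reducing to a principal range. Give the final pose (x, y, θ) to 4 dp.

(5.2693, -1.8997, -1.0826)

step 1: θ'=-1.0826 (R=0.6667) → pose (3.0552, 1.0148, -1.0826)
step 2: θ'=-0.2076 (R=0.4286) → pose (3.3453, 0.7964, -0.2076)
step 3: θ'=-1.7076 (R=-1.0000) → pose (4.1299, -0.3185, -1.7076)
step 4: θ'=-1.0826 (R=-1.4000) → pose (3.9794, 0.5291, -1.0826)
step 5: θ'=-1.0826 (straight) → pose (3.3931, 1.6331, -1.0826)
step 6: θ'=-1.0826 (straight) → pose (5.2693, -1.8997, -1.0826)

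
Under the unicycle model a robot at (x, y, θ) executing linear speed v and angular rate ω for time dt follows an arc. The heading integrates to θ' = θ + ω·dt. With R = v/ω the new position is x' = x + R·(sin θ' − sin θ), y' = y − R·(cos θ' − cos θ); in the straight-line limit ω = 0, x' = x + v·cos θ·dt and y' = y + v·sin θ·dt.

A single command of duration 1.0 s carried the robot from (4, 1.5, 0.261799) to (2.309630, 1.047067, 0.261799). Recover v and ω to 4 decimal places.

v = -1.7500, ω = 0.0000

Δθ = 0.261799 − 0.261799 = 0.000000
ω = Δθ/dt = 0.000000/1.0 = 0.0000
ω = 0 → v = (Δx·cos θ + Δy·sin θ)/dt = -1.7500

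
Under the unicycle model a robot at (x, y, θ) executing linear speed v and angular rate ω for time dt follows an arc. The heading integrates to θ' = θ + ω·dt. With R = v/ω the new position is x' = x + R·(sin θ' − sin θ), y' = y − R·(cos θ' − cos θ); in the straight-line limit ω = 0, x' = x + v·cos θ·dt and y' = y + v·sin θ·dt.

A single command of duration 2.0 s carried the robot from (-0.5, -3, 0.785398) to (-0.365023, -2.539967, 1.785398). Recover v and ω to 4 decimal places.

v = 0.2500, ω = 0.5000

Δθ = 1.785398 − 0.785398 = 1.000000
ω = Δθ/dt = 1.000000/2.0 = 0.5000
R = −Δy/(cos θ' − cos θ) = 0.5000
v = R·ω = 0.5000·0.5000 = 0.2500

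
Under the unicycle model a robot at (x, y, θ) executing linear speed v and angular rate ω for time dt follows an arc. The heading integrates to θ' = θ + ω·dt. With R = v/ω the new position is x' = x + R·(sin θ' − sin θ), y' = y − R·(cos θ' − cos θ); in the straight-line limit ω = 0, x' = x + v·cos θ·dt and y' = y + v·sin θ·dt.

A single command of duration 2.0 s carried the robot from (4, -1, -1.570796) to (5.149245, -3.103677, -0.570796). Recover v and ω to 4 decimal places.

Δθ = -0.570796 − -1.570796 = 1.000000
ω = Δθ/dt = 1.000000/2.0 = 0.5000
R = −Δy/(cos θ' − cos θ) = 2.5000
v = R·ω = 2.5000·0.5000 = 1.2500

v = 1.2500, ω = 0.5000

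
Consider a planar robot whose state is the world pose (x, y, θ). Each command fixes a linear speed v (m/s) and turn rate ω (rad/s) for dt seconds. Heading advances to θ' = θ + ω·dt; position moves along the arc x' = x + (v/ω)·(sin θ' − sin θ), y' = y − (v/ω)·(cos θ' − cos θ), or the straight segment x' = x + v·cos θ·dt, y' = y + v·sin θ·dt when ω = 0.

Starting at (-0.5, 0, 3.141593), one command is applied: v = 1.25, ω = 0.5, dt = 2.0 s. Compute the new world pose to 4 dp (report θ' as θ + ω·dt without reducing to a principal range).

θ' = 3.1416 + 0.5·2.0 = 4.1416
R = v/ω = 1.25/0.5 = 2.5000
x' = -0.5 + 2.5000·(sin 4.1416 − sin 3.1416) = -2.6037
y' = 0 − 2.5000·(cos 4.1416 − cos 3.1416) = -1.1492

(-2.6037, -1.1492, 4.1416)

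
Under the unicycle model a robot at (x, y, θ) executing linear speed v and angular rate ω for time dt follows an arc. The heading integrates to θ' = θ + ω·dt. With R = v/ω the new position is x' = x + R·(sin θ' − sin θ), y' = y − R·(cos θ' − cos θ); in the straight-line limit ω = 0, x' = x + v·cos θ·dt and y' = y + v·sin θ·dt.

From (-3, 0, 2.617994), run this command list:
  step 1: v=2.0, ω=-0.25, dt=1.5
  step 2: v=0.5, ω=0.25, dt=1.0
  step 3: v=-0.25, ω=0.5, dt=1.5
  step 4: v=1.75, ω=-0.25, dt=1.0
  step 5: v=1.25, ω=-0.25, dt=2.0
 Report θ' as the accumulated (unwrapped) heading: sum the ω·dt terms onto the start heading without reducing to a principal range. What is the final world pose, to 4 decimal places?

(-9.2888, 3.1975, 2.4930)

step 1: θ'=2.2430 (R=-8.0000) → pose (-5.2596, 1.9465, 2.2430)
step 2: θ'=2.4930 (R=2.0000) → pose (-5.6164, 2.2950, 2.4930)
step 3: θ'=3.2430 (R=-0.5000) → pose (-5.2638, 2.1960, 3.2430)
step 4: θ'=2.9930 (R=-7.0000) → pose (-7.0087, 2.2372, 2.9930)
step 5: θ'=2.4930 (R=-5.0000) → pose (-9.2888, 3.1975, 2.4930)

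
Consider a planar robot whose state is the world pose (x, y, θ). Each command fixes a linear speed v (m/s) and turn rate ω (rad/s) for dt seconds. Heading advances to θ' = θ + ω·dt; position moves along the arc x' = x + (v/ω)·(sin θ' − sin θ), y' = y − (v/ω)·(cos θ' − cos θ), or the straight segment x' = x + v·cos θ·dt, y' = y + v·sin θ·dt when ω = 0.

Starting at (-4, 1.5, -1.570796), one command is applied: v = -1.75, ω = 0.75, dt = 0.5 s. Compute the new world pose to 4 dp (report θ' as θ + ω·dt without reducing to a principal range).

(-4.1621, 2.3546, -1.1958)

θ' = -1.5708 + 0.75·0.5 = -1.1958
R = v/ω = -1.75/0.75 = -2.3333
x' = -4 + -2.3333·(sin -1.1958 − sin -1.5708) = -4.1621
y' = 1.5 − -2.3333·(cos -1.1958 − cos -1.5708) = 2.3546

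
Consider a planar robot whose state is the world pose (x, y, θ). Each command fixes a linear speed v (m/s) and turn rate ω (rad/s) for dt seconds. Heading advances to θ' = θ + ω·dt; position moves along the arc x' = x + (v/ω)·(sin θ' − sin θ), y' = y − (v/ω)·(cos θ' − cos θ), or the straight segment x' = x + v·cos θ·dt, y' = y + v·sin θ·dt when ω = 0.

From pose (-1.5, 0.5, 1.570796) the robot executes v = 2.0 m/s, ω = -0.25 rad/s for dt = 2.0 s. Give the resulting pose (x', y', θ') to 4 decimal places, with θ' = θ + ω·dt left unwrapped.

θ' = 1.5708 + -0.25·2.0 = 1.0708
R = v/ω = 2.0/-0.25 = -8.0000
x' = -1.5 + -8.0000·(sin 1.0708 − sin 1.5708) = -0.5207
y' = 0.5 − -8.0000·(cos 1.0708 − cos 1.5708) = 4.3354

(-0.5207, 4.3354, 1.0708)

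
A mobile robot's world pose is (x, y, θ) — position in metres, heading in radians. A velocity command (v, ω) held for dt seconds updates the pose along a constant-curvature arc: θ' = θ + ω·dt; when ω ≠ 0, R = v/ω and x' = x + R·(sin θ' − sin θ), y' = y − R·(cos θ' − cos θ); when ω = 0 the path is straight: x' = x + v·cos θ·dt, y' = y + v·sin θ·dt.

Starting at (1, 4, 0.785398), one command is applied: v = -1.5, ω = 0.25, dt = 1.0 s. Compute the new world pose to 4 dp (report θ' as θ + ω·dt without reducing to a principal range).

θ' = 0.7854 + 0.25·1.0 = 1.0354
R = v/ω = -1.5/0.25 = -6.0000
x' = 1 + -6.0000·(sin 1.0354 − sin 0.7854) = 0.0822
y' = 4 − -6.0000·(cos 1.0354 − cos 0.7854) = 2.8185

(0.0822, 2.8185, 1.0354)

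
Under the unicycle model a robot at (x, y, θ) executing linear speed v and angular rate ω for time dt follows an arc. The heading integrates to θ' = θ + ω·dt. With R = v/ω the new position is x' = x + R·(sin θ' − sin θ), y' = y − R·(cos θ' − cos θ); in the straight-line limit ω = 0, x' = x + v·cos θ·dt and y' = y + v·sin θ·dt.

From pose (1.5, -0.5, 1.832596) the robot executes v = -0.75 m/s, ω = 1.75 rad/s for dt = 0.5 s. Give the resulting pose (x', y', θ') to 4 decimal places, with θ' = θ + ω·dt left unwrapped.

θ' = 1.8326 + 1.75·0.5 = 2.7076
R = v/ω = -0.75/1.75 = -0.4286
x' = 1.5 + -0.4286·(sin 2.7076 − sin 1.8326) = 1.7338
y' = -0.5 − -0.4286·(cos 2.7076 − cos 1.8326) = -0.7779

(1.7338, -0.7779, 2.7076)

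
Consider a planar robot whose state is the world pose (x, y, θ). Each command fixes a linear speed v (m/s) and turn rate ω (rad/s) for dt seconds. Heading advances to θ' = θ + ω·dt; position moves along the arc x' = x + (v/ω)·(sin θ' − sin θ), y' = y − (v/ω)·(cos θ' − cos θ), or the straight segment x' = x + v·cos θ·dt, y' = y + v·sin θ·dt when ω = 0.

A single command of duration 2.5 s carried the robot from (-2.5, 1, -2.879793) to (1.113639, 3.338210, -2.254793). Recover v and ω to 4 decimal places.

Δθ = -2.254793 − -2.879793 = 0.625000
ω = Δθ/dt = 0.625000/2.5 = 0.2500
R = Δx/(sin θ' − sin θ) = -7.0000
v = R·ω = -7.0000·0.2500 = -1.7500

v = -1.7500, ω = 0.2500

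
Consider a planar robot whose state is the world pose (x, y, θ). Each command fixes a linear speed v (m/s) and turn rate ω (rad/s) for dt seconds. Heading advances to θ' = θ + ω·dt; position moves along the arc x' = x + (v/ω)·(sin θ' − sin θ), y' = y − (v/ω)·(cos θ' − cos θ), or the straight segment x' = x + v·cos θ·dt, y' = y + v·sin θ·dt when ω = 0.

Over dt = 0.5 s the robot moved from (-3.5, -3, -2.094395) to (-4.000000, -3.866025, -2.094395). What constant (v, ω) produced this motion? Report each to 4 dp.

Δθ = -2.094395 − -2.094395 = 0.000000
ω = Δθ/dt = 0.000000/0.5 = 0.0000
ω = 0 → v = (Δx·cos θ + Δy·sin θ)/dt = 2.0000

v = 2.0000, ω = 0.0000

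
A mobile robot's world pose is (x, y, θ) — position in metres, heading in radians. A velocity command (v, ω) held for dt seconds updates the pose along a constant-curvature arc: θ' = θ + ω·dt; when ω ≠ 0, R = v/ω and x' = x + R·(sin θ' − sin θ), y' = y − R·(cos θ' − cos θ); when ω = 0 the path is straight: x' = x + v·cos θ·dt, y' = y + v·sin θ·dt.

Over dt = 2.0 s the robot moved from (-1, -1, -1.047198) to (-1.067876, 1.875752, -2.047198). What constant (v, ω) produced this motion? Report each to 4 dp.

v = -1.5000, ω = -0.5000

Δθ = -2.047198 − -1.047198 = -1.000000
ω = Δθ/dt = -1.000000/2.0 = -0.5000
R = −Δy/(cos θ' − cos θ) = 3.0000
v = R·ω = 3.0000·-0.5000 = -1.5000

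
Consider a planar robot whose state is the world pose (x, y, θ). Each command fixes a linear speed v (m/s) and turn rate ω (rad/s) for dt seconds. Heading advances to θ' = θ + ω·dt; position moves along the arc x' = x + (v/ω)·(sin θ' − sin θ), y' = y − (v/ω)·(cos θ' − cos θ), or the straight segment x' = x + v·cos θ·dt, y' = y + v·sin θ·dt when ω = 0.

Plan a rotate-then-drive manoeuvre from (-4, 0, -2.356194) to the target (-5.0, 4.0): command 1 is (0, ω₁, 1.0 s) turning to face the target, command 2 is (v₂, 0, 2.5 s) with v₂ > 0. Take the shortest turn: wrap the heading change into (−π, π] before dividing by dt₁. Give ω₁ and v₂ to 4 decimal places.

heading to target = atan2(4−0, -5−-4) = 1.8158
Δθ = wrap(1.8158 − -2.3562) = -2.1112; ω₁ = Δθ/dt₁ = -2.1112
distance = √((-5−-4)² + (4−0)²) = 4.1231; v₂ = distance/dt₂ = 1.6492

ω₁ = -2.1112, v₂ = 1.6492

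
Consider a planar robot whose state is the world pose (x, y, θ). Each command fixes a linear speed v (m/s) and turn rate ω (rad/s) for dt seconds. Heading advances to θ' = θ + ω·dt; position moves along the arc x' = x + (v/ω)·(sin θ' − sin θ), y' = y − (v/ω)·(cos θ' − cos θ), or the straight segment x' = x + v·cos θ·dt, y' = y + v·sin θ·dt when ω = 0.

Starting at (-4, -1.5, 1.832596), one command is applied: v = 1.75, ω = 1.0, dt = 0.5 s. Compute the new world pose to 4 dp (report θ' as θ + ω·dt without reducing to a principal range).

(-4.4241, -0.7450, 2.3326)

θ' = 1.8326 + 1.0·0.5 = 2.3326
R = v/ω = 1.75/1.0 = 1.7500
x' = -4 + 1.7500·(sin 2.3326 − sin 1.8326) = -4.4241
y' = -1.5 − 1.7500·(cos 2.3326 − cos 1.8326) = -0.7450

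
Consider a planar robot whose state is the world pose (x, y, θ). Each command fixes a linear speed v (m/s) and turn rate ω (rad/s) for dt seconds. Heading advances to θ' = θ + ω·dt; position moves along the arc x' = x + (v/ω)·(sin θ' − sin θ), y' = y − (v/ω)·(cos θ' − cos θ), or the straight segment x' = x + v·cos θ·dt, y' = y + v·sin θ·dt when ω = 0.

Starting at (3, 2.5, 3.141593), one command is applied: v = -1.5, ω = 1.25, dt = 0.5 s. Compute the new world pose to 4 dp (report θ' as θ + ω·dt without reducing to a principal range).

(3.7021, 2.7268, 3.7666)

θ' = 3.1416 + 1.25·0.5 = 3.7666
R = v/ω = -1.5/1.25 = -1.2000
x' = 3 + -1.2000·(sin 3.7666 − sin 3.1416) = 3.7021
y' = 2.5 − -1.2000·(cos 3.7666 − cos 3.1416) = 2.7268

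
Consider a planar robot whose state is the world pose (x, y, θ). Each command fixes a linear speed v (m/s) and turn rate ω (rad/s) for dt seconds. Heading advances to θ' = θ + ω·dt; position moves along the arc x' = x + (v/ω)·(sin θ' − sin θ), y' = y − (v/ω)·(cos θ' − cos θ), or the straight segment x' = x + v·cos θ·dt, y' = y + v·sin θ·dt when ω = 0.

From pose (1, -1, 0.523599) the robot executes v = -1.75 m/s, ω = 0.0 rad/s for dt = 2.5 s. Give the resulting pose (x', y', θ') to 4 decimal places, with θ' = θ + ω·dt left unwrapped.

(-2.7889, -3.1875, 0.5236)

θ' = 0.5236 + 0.0·2.5 = 0.5236
ω = 0 → straight: x' = 1 + -1.75·cos(0.5236)·2.5 = -2.7889
y' = -1 + -1.75·sin(0.5236)·2.5 = -3.1875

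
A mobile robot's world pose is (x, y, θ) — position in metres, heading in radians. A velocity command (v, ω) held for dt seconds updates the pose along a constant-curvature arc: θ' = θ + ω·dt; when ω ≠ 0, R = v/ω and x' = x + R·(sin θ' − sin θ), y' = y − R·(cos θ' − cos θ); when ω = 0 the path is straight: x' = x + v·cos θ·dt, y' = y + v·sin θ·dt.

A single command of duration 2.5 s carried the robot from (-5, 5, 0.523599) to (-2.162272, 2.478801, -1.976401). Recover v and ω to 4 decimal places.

Δθ = -1.976401 − 0.523599 = -2.500000
ω = Δθ/dt = -2.500000/2.5 = -1.0000
R = Δx/(sin θ' − sin θ) = -2.0000
v = R·ω = -2.0000·-1.0000 = 2.0000

v = 2.0000, ω = -1.0000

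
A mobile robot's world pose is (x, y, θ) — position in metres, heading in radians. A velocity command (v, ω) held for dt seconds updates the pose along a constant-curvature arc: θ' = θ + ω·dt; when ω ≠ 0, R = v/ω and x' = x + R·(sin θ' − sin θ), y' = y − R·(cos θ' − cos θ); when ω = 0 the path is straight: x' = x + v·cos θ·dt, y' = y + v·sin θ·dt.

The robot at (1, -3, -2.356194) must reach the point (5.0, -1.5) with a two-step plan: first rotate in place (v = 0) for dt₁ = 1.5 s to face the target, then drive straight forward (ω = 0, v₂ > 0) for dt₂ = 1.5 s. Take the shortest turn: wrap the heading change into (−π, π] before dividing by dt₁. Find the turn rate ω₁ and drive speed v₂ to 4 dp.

heading to target = atan2(-1.5−-3, 5−1) = 0.3588
Δθ = wrap(0.3588 − -2.3562) = 2.7150; ω₁ = Δθ/dt₁ = 1.8100
distance = √((5−1)² + (-1.5−-3)²) = 4.2720; v₂ = distance/dt₂ = 2.8480

ω₁ = 1.8100, v₂ = 2.8480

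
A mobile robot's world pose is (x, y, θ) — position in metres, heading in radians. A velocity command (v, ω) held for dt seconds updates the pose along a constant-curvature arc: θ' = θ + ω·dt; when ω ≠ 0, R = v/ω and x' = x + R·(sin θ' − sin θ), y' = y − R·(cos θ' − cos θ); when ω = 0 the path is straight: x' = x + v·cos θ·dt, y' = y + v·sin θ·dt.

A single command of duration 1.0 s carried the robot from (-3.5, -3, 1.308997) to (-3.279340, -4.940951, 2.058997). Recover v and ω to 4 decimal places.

v = -2.0000, ω = 0.7500

Δθ = 2.058997 − 1.308997 = 0.750000
ω = Δθ/dt = 0.750000/1.0 = 0.7500
R = −Δy/(cos θ' − cos θ) = -2.6667
v = R·ω = -2.6667·0.7500 = -2.0000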